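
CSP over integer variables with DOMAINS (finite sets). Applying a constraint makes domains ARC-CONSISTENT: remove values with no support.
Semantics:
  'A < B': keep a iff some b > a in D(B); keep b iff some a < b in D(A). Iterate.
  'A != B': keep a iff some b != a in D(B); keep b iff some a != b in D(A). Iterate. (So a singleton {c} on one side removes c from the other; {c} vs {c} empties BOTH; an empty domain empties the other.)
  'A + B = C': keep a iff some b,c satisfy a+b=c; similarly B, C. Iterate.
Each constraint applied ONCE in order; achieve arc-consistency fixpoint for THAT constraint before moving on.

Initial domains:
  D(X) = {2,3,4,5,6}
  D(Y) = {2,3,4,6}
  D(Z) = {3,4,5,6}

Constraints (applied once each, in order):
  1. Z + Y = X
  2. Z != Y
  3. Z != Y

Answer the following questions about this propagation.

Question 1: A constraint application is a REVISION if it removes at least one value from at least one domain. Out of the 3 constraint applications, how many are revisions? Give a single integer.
Constraint 1 (Z + Y = X) on D(Z)={3,4,5,6} D(Y)={2,3,4,6} D(X)={2,3,4,5,6}: Z {3,4,5,6}->{3,4}; Y {2,3,4,6}->{2,3}; X {2,3,4,5,6}->{5,6} => REVISION
Constraint 2 (Z != Y) on D(Z)={3,4} D(Y)={2,3}: no change => not a revision
Constraint 3 (Z != Y) on D(Z)={3,4} D(Y)={2,3}: no change => not a revision
Total revisions = 1

Answer: 1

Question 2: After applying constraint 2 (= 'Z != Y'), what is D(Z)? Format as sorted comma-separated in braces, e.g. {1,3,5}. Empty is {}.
Answer: {3,4}

Derivation:
Constraint 1 (Z + Y = X) on D(Z)={3,4,5,6} D(Y)={2,3,4,6} D(X)={2,3,4,5,6}: Z {3,4,5,6}->{3,4}; Y {2,3,4,6}->{2,3}; X {2,3,4,5,6}->{5,6}
Constraint 2 (Z != Y) on D(Z)={3,4} D(Y)={2,3}: no change
So after constraint 2: D(Z) = {3,4}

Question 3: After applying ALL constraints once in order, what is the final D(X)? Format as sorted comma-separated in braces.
Answer: {5,6}

Derivation:
Constraint 1 (Z + Y = X) on D(Z)={3,4,5,6} D(Y)={2,3,4,6} D(X)={2,3,4,5,6}: Z {3,4,5,6}->{3,4}; Y {2,3,4,6}->{2,3}; X {2,3,4,5,6}->{5,6}
Constraint 2 (Z != Y) on D(Z)={3,4} D(Y)={2,3}: no change
Constraint 3 (Z != Y) on D(Z)={3,4} D(Y)={2,3}: no change
So after all 3 constraints: D(X) = {5,6}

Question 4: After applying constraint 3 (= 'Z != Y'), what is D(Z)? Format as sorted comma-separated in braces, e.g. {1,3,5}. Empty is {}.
Answer: {3,4}

Derivation:
Constraint 1 (Z + Y = X) on D(Z)={3,4,5,6} D(Y)={2,3,4,6} D(X)={2,3,4,5,6}: Z {3,4,5,6}->{3,4}; Y {2,3,4,6}->{2,3}; X {2,3,4,5,6}->{5,6}
Constraint 2 (Z != Y) on D(Z)={3,4} D(Y)={2,3}: no change
Constraint 3 (Z != Y) on D(Z)={3,4} D(Y)={2,3}: no change
So after constraint 3: D(Z) = {3,4}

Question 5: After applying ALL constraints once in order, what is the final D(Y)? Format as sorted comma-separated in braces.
Answer: {2,3}

Derivation:
Constraint 1 (Z + Y = X) on D(Z)={3,4,5,6} D(Y)={2,3,4,6} D(X)={2,3,4,5,6}: Z {3,4,5,6}->{3,4}; Y {2,3,4,6}->{2,3}; X {2,3,4,5,6}->{5,6}
Constraint 2 (Z != Y) on D(Z)={3,4} D(Y)={2,3}: no change
Constraint 3 (Z != Y) on D(Z)={3,4} D(Y)={2,3}: no change
So after all 3 constraints: D(Y) = {2,3}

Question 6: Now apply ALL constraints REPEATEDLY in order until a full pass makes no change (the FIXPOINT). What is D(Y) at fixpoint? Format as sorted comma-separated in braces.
pass 0 (initial): D(Y)={2,3,4,6}
pass 1: X {2,3,4,5,6}->{5,6}; Y {2,3,4,6}->{2,3}; Z {3,4,5,6}->{3,4}
pass 2: no change
Fixpoint after 2 passes: D(Y) = {2,3}

Answer: {2,3}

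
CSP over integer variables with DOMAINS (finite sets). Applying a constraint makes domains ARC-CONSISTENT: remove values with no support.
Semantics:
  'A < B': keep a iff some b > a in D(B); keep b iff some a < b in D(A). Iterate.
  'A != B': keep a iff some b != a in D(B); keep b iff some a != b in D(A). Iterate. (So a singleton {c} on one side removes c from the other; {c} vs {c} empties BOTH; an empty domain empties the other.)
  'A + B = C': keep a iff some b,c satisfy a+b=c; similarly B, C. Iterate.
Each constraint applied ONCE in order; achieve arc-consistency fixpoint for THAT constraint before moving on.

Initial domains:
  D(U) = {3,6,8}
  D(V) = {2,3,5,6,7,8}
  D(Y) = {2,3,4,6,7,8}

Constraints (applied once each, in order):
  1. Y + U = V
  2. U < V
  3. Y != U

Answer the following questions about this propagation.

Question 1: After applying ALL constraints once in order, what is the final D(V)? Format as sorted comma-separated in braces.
Constraint 1 (Y + U = V) on D(Y)={2,3,4,6,7,8} D(U)={3,6,8} D(V)={2,3,5,6,7,8}: Y {2,3,4,6,7,8}->{2,3,4}; U {3,6,8}->{3,6}; V {2,3,5,6,7,8}->{5,6,7,8}
Constraint 2 (U < V) on D(U)={3,6} D(V)={5,6,7,8}: no change
Constraint 3 (Y != U) on D(Y)={2,3,4} D(U)={3,6}: no change
So after all 3 constraints: D(V) = {5,6,7,8}

Answer: {5,6,7,8}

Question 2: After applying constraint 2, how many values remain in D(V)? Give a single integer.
Constraint 1 (Y + U = V) on D(Y)={2,3,4,6,7,8} D(U)={3,6,8} D(V)={2,3,5,6,7,8}: Y {2,3,4,6,7,8}->{2,3,4}; U {3,6,8}->{3,6}; V {2,3,5,6,7,8}->{5,6,7,8}
Constraint 2 (U < V) on D(U)={3,6} D(V)={5,6,7,8}: no change
So after constraint 2: D(V)={5,6,7,8}, size = 4

Answer: 4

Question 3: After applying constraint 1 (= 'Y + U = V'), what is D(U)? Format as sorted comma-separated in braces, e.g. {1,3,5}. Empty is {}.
Answer: {3,6}

Derivation:
Constraint 1 (Y + U = V) on D(Y)={2,3,4,6,7,8} D(U)={3,6,8} D(V)={2,3,5,6,7,8}: Y {2,3,4,6,7,8}->{2,3,4}; U {3,6,8}->{3,6}; V {2,3,5,6,7,8}->{5,6,7,8}
So after constraint 1: D(U) = {3,6}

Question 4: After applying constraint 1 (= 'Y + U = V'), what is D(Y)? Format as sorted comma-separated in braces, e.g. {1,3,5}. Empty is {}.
Constraint 1 (Y + U = V) on D(Y)={2,3,4,6,7,8} D(U)={3,6,8} D(V)={2,3,5,6,7,8}: Y {2,3,4,6,7,8}->{2,3,4}; U {3,6,8}->{3,6}; V {2,3,5,6,7,8}->{5,6,7,8}
So after constraint 1: D(Y) = {2,3,4}

Answer: {2,3,4}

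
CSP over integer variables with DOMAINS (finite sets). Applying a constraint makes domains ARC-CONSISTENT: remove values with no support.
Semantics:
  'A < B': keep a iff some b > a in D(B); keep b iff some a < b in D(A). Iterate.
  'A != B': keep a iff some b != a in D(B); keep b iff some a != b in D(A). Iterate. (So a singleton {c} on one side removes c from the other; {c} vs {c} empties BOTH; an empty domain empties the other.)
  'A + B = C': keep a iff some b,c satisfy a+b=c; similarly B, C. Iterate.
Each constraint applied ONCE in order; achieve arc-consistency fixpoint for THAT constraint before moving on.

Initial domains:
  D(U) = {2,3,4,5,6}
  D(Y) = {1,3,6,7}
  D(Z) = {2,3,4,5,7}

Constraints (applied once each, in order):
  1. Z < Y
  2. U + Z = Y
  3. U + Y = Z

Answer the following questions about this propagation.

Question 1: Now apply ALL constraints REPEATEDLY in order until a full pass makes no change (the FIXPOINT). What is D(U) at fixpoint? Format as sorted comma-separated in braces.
pass 0 (initial): D(U)={2,3,4,5,6}
pass 1: U {2,3,4,5,6}->{}; Y {1,3,6,7}->{}; Z {2,3,4,5,7}->{}
pass 2: no change
Fixpoint after 2 passes: D(U) = {}

Answer: {}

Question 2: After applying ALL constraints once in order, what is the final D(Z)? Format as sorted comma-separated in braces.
Answer: {}

Derivation:
Constraint 1 (Z < Y) on D(Z)={2,3,4,5,7} D(Y)={1,3,6,7}: Z {2,3,4,5,7}->{2,3,4,5}; Y {1,3,6,7}->{3,6,7}
Constraint 2 (U + Z = Y) on D(U)={2,3,4,5,6} D(Z)={2,3,4,5} D(Y)={3,6,7}: U {2,3,4,5,6}->{2,3,4,5}; Y {3,6,7}->{6,7}
Constraint 3 (U + Y = Z) on D(U)={2,3,4,5} D(Y)={6,7} D(Z)={2,3,4,5}: U {2,3,4,5}->{}; Y {6,7}->{}; Z {2,3,4,5}->{}
So after all 3 constraints: D(Z) = {}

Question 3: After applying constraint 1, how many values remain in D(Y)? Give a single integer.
Answer: 3

Derivation:
Constraint 1 (Z < Y) on D(Z)={2,3,4,5,7} D(Y)={1,3,6,7}: Z {2,3,4,5,7}->{2,3,4,5}; Y {1,3,6,7}->{3,6,7}
So after constraint 1: D(Y)={3,6,7}, size = 3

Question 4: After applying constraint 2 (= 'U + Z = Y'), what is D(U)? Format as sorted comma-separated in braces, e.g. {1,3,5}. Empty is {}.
Constraint 1 (Z < Y) on D(Z)={2,3,4,5,7} D(Y)={1,3,6,7}: Z {2,3,4,5,7}->{2,3,4,5}; Y {1,3,6,7}->{3,6,7}
Constraint 2 (U + Z = Y) on D(U)={2,3,4,5,6} D(Z)={2,3,4,5} D(Y)={3,6,7}: U {2,3,4,5,6}->{2,3,4,5}; Y {3,6,7}->{6,7}
So after constraint 2: D(U) = {2,3,4,5}

Answer: {2,3,4,5}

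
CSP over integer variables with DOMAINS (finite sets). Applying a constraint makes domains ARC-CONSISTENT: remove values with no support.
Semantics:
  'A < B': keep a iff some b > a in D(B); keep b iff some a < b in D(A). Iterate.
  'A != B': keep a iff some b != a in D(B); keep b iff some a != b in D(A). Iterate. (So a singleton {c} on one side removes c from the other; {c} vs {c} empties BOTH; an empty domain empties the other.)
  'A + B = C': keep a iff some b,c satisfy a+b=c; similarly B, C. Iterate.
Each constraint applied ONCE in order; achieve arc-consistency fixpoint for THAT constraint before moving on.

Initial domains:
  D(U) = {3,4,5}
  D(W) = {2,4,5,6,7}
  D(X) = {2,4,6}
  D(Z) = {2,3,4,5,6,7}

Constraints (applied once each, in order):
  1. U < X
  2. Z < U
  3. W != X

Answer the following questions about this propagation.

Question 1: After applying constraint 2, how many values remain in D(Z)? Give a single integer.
Answer: 3

Derivation:
Constraint 1 (U < X) on D(U)={3,4,5} D(X)={2,4,6}: X {2,4,6}->{4,6}
Constraint 2 (Z < U) on D(Z)={2,3,4,5,6,7} D(U)={3,4,5}: Z {2,3,4,5,6,7}->{2,3,4}
So after constraint 2: D(Z)={2,3,4}, size = 3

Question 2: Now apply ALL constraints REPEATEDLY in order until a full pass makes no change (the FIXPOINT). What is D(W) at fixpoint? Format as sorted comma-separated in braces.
Answer: {2,4,5,6,7}

Derivation:
pass 0 (initial): D(W)={2,4,5,6,7}
pass 1: X {2,4,6}->{4,6}; Z {2,3,4,5,6,7}->{2,3,4}
pass 2: no change
Fixpoint after 2 passes: D(W) = {2,4,5,6,7}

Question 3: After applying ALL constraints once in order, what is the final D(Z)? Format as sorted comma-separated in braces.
Answer: {2,3,4}

Derivation:
Constraint 1 (U < X) on D(U)={3,4,5} D(X)={2,4,6}: X {2,4,6}->{4,6}
Constraint 2 (Z < U) on D(Z)={2,3,4,5,6,7} D(U)={3,4,5}: Z {2,3,4,5,6,7}->{2,3,4}
Constraint 3 (W != X) on D(W)={2,4,5,6,7} D(X)={4,6}: no change
So after all 3 constraints: D(Z) = {2,3,4}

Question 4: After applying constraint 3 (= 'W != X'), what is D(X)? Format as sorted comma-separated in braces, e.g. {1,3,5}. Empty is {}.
Constraint 1 (U < X) on D(U)={3,4,5} D(X)={2,4,6}: X {2,4,6}->{4,6}
Constraint 2 (Z < U) on D(Z)={2,3,4,5,6,7} D(U)={3,4,5}: Z {2,3,4,5,6,7}->{2,3,4}
Constraint 3 (W != X) on D(W)={2,4,5,6,7} D(X)={4,6}: no change
So after constraint 3: D(X) = {4,6}

Answer: {4,6}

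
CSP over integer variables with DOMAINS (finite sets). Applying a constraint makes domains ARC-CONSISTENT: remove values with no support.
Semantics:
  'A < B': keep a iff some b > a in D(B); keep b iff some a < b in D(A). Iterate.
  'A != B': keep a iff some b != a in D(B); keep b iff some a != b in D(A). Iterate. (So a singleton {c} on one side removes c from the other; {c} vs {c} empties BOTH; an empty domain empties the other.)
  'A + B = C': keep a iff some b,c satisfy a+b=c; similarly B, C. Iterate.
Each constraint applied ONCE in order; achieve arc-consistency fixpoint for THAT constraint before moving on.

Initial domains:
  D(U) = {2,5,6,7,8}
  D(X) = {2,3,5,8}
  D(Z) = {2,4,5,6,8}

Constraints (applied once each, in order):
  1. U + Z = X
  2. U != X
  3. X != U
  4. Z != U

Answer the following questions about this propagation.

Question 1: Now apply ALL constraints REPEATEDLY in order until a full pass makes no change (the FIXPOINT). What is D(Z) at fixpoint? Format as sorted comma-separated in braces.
pass 0 (initial): D(Z)={2,4,5,6,8}
pass 1: U {2,5,6,7,8}->{2,6}; X {2,3,5,8}->{8}; Z {2,4,5,6,8}->{2,6}
pass 2: no change
Fixpoint after 2 passes: D(Z) = {2,6}

Answer: {2,6}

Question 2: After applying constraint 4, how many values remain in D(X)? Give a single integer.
Constraint 1 (U + Z = X) on D(U)={2,5,6,7,8} D(Z)={2,4,5,6,8} D(X)={2,3,5,8}: U {2,5,6,7,8}->{2,6}; Z {2,4,5,6,8}->{2,6}; X {2,3,5,8}->{8}
Constraint 2 (U != X) on D(U)={2,6} D(X)={8}: no change
Constraint 3 (X != U) on D(X)={8} D(U)={2,6}: no change
Constraint 4 (Z != U) on D(Z)={2,6} D(U)={2,6}: no change
So after constraint 4: D(X)={8}, size = 1

Answer: 1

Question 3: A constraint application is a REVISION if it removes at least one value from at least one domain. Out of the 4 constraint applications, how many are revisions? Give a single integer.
Answer: 1

Derivation:
Constraint 1 (U + Z = X) on D(U)={2,5,6,7,8} D(Z)={2,4,5,6,8} D(X)={2,3,5,8}: U {2,5,6,7,8}->{2,6}; Z {2,4,5,6,8}->{2,6}; X {2,3,5,8}->{8} => REVISION
Constraint 2 (U != X) on D(U)={2,6} D(X)={8}: no change => not a revision
Constraint 3 (X != U) on D(X)={8} D(U)={2,6}: no change => not a revision
Constraint 4 (Z != U) on D(Z)={2,6} D(U)={2,6}: no change => not a revision
Total revisions = 1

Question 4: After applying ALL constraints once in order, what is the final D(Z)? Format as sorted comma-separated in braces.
Constraint 1 (U + Z = X) on D(U)={2,5,6,7,8} D(Z)={2,4,5,6,8} D(X)={2,3,5,8}: U {2,5,6,7,8}->{2,6}; Z {2,4,5,6,8}->{2,6}; X {2,3,5,8}->{8}
Constraint 2 (U != X) on D(U)={2,6} D(X)={8}: no change
Constraint 3 (X != U) on D(X)={8} D(U)={2,6}: no change
Constraint 4 (Z != U) on D(Z)={2,6} D(U)={2,6}: no change
So after all 4 constraints: D(Z) = {2,6}

Answer: {2,6}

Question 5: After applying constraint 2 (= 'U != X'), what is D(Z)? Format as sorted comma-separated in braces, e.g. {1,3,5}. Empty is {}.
Constraint 1 (U + Z = X) on D(U)={2,5,6,7,8} D(Z)={2,4,5,6,8} D(X)={2,3,5,8}: U {2,5,6,7,8}->{2,6}; Z {2,4,5,6,8}->{2,6}; X {2,3,5,8}->{8}
Constraint 2 (U != X) on D(U)={2,6} D(X)={8}: no change
So after constraint 2: D(Z) = {2,6}

Answer: {2,6}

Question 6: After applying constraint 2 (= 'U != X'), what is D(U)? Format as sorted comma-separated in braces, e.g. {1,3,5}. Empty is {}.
Answer: {2,6}

Derivation:
Constraint 1 (U + Z = X) on D(U)={2,5,6,7,8} D(Z)={2,4,5,6,8} D(X)={2,3,5,8}: U {2,5,6,7,8}->{2,6}; Z {2,4,5,6,8}->{2,6}; X {2,3,5,8}->{8}
Constraint 2 (U != X) on D(U)={2,6} D(X)={8}: no change
So after constraint 2: D(U) = {2,6}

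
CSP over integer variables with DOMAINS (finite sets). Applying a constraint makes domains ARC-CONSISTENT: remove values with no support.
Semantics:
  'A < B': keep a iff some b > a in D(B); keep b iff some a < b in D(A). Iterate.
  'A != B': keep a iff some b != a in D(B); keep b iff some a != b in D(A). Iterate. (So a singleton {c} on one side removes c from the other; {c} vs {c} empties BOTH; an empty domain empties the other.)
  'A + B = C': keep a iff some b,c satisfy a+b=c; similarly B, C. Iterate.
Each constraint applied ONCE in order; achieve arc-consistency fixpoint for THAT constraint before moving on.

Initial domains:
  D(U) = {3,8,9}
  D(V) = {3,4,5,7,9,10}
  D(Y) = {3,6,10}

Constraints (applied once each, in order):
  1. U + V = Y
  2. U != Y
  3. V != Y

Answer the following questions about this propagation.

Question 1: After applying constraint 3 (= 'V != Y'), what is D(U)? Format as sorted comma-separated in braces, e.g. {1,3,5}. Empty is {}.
Answer: {3}

Derivation:
Constraint 1 (U + V = Y) on D(U)={3,8,9} D(V)={3,4,5,7,9,10} D(Y)={3,6,10}: U {3,8,9}->{3}; V {3,4,5,7,9,10}->{3,7}; Y {3,6,10}->{6,10}
Constraint 2 (U != Y) on D(U)={3} D(Y)={6,10}: no change
Constraint 3 (V != Y) on D(V)={3,7} D(Y)={6,10}: no change
So after constraint 3: D(U) = {3}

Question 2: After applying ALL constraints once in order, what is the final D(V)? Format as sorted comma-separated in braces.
Constraint 1 (U + V = Y) on D(U)={3,8,9} D(V)={3,4,5,7,9,10} D(Y)={3,6,10}: U {3,8,9}->{3}; V {3,4,5,7,9,10}->{3,7}; Y {3,6,10}->{6,10}
Constraint 2 (U != Y) on D(U)={3} D(Y)={6,10}: no change
Constraint 3 (V != Y) on D(V)={3,7} D(Y)={6,10}: no change
So after all 3 constraints: D(V) = {3,7}

Answer: {3,7}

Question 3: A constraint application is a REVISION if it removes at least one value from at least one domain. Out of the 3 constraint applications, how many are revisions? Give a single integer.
Answer: 1

Derivation:
Constraint 1 (U + V = Y) on D(U)={3,8,9} D(V)={3,4,5,7,9,10} D(Y)={3,6,10}: U {3,8,9}->{3}; V {3,4,5,7,9,10}->{3,7}; Y {3,6,10}->{6,10} => REVISION
Constraint 2 (U != Y) on D(U)={3} D(Y)={6,10}: no change => not a revision
Constraint 3 (V != Y) on D(V)={3,7} D(Y)={6,10}: no change => not a revision
Total revisions = 1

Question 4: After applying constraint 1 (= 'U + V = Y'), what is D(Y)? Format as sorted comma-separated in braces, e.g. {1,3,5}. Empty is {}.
Constraint 1 (U + V = Y) on D(U)={3,8,9} D(V)={3,4,5,7,9,10} D(Y)={3,6,10}: U {3,8,9}->{3}; V {3,4,5,7,9,10}->{3,7}; Y {3,6,10}->{6,10}
So after constraint 1: D(Y) = {6,10}

Answer: {6,10}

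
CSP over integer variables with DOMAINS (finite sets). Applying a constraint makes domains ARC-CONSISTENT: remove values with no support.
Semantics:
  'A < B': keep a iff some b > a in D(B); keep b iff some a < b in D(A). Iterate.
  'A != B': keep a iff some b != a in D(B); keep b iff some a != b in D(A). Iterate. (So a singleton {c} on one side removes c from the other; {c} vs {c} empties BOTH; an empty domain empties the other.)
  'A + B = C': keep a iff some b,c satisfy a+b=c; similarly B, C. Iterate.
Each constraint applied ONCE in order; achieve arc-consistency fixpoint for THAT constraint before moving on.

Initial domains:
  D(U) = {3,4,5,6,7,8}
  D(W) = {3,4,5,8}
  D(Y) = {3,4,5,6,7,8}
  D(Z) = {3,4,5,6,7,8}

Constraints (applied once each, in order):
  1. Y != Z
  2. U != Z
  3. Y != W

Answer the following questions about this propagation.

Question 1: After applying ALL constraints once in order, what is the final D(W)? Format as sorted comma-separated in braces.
Constraint 1 (Y != Z) on D(Y)={3,4,5,6,7,8} D(Z)={3,4,5,6,7,8}: no change
Constraint 2 (U != Z) on D(U)={3,4,5,6,7,8} D(Z)={3,4,5,6,7,8}: no change
Constraint 3 (Y != W) on D(Y)={3,4,5,6,7,8} D(W)={3,4,5,8}: no change
So after all 3 constraints: D(W) = {3,4,5,8}

Answer: {3,4,5,8}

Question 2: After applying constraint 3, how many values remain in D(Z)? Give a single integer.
Constraint 1 (Y != Z) on D(Y)={3,4,5,6,7,8} D(Z)={3,4,5,6,7,8}: no change
Constraint 2 (U != Z) on D(U)={3,4,5,6,7,8} D(Z)={3,4,5,6,7,8}: no change
Constraint 3 (Y != W) on D(Y)={3,4,5,6,7,8} D(W)={3,4,5,8}: no change
So after constraint 3: D(Z)={3,4,5,6,7,8}, size = 6

Answer: 6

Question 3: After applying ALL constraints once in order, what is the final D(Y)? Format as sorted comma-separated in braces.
Answer: {3,4,5,6,7,8}

Derivation:
Constraint 1 (Y != Z) on D(Y)={3,4,5,6,7,8} D(Z)={3,4,5,6,7,8}: no change
Constraint 2 (U != Z) on D(U)={3,4,5,6,7,8} D(Z)={3,4,5,6,7,8}: no change
Constraint 3 (Y != W) on D(Y)={3,4,5,6,7,8} D(W)={3,4,5,8}: no change
So after all 3 constraints: D(Y) = {3,4,5,6,7,8}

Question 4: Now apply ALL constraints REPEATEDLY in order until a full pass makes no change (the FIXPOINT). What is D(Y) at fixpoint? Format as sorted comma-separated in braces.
pass 0 (initial): D(Y)={3,4,5,6,7,8}
pass 1: no change
Fixpoint after 1 passes: D(Y) = {3,4,5,6,7,8}

Answer: {3,4,5,6,7,8}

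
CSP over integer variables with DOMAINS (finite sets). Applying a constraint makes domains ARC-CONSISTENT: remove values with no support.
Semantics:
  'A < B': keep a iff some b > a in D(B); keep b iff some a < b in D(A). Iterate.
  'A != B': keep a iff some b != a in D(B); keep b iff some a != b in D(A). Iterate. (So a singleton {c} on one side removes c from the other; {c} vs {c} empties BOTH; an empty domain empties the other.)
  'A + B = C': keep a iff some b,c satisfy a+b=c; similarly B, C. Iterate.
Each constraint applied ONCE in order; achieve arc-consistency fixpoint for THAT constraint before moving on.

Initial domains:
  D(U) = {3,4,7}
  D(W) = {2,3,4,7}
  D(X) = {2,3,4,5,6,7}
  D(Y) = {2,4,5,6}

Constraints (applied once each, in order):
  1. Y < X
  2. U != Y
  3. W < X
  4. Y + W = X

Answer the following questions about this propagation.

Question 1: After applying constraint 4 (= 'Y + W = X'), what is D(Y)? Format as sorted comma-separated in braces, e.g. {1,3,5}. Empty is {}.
Answer: {2,4,5}

Derivation:
Constraint 1 (Y < X) on D(Y)={2,4,5,6} D(X)={2,3,4,5,6,7}: X {2,3,4,5,6,7}->{3,4,5,6,7}
Constraint 2 (U != Y) on D(U)={3,4,7} D(Y)={2,4,5,6}: no change
Constraint 3 (W < X) on D(W)={2,3,4,7} D(X)={3,4,5,6,7}: W {2,3,4,7}->{2,3,4}
Constraint 4 (Y + W = X) on D(Y)={2,4,5,6} D(W)={2,3,4} D(X)={3,4,5,6,7}: Y {2,4,5,6}->{2,4,5}; X {3,4,5,6,7}->{4,5,6,7}
So after constraint 4: D(Y) = {2,4,5}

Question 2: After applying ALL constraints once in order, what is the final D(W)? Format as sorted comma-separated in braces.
Constraint 1 (Y < X) on D(Y)={2,4,5,6} D(X)={2,3,4,5,6,7}: X {2,3,4,5,6,7}->{3,4,5,6,7}
Constraint 2 (U != Y) on D(U)={3,4,7} D(Y)={2,4,5,6}: no change
Constraint 3 (W < X) on D(W)={2,3,4,7} D(X)={3,4,5,6,7}: W {2,3,4,7}->{2,3,4}
Constraint 4 (Y + W = X) on D(Y)={2,4,5,6} D(W)={2,3,4} D(X)={3,4,5,6,7}: Y {2,4,5,6}->{2,4,5}; X {3,4,5,6,7}->{4,5,6,7}
So after all 4 constraints: D(W) = {2,3,4}

Answer: {2,3,4}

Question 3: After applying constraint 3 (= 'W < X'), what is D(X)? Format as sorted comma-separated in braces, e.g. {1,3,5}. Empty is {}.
Answer: {3,4,5,6,7}

Derivation:
Constraint 1 (Y < X) on D(Y)={2,4,5,6} D(X)={2,3,4,5,6,7}: X {2,3,4,5,6,7}->{3,4,5,6,7}
Constraint 2 (U != Y) on D(U)={3,4,7} D(Y)={2,4,5,6}: no change
Constraint 3 (W < X) on D(W)={2,3,4,7} D(X)={3,4,5,6,7}: W {2,3,4,7}->{2,3,4}
So after constraint 3: D(X) = {3,4,5,6,7}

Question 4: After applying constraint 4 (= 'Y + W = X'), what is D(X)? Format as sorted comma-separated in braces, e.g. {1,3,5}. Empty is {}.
Constraint 1 (Y < X) on D(Y)={2,4,5,6} D(X)={2,3,4,5,6,7}: X {2,3,4,5,6,7}->{3,4,5,6,7}
Constraint 2 (U != Y) on D(U)={3,4,7} D(Y)={2,4,5,6}: no change
Constraint 3 (W < X) on D(W)={2,3,4,7} D(X)={3,4,5,6,7}: W {2,3,4,7}->{2,3,4}
Constraint 4 (Y + W = X) on D(Y)={2,4,5,6} D(W)={2,3,4} D(X)={3,4,5,6,7}: Y {2,4,5,6}->{2,4,5}; X {3,4,5,6,7}->{4,5,6,7}
So after constraint 4: D(X) = {4,5,6,7}

Answer: {4,5,6,7}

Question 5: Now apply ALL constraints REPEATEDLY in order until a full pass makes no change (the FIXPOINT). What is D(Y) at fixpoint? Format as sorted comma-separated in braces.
pass 0 (initial): D(Y)={2,4,5,6}
pass 1: W {2,3,4,7}->{2,3,4}; X {2,3,4,5,6,7}->{4,5,6,7}; Y {2,4,5,6}->{2,4,5}
pass 2: no change
Fixpoint after 2 passes: D(Y) = {2,4,5}

Answer: {2,4,5}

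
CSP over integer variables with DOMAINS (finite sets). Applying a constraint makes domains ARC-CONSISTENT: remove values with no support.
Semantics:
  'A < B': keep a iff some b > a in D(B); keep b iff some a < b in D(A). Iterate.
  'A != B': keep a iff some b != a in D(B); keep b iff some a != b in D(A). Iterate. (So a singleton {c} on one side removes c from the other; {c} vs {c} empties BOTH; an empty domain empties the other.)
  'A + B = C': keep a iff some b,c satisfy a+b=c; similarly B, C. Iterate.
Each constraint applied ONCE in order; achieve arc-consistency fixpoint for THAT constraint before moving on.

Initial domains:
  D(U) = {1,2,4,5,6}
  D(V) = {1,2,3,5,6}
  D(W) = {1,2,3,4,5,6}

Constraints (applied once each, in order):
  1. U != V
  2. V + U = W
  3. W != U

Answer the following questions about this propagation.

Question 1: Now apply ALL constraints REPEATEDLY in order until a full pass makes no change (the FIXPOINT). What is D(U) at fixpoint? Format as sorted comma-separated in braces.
Answer: {1,2,4,5}

Derivation:
pass 0 (initial): D(U)={1,2,4,5,6}
pass 1: U {1,2,4,5,6}->{1,2,4,5}; V {1,2,3,5,6}->{1,2,3,5}; W {1,2,3,4,5,6}->{2,3,4,5,6}
pass 2: no change
Fixpoint after 2 passes: D(U) = {1,2,4,5}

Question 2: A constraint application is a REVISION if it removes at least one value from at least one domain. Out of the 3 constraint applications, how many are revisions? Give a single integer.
Answer: 1

Derivation:
Constraint 1 (U != V) on D(U)={1,2,4,5,6} D(V)={1,2,3,5,6}: no change => not a revision
Constraint 2 (V + U = W) on D(V)={1,2,3,5,6} D(U)={1,2,4,5,6} D(W)={1,2,3,4,5,6}: V {1,2,3,5,6}->{1,2,3,5}; U {1,2,4,5,6}->{1,2,4,5}; W {1,2,3,4,5,6}->{2,3,4,5,6} => REVISION
Constraint 3 (W != U) on D(W)={2,3,4,5,6} D(U)={1,2,4,5}: no change => not a revision
Total revisions = 1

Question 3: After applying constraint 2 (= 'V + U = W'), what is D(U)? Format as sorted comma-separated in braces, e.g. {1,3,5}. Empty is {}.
Answer: {1,2,4,5}

Derivation:
Constraint 1 (U != V) on D(U)={1,2,4,5,6} D(V)={1,2,3,5,6}: no change
Constraint 2 (V + U = W) on D(V)={1,2,3,5,6} D(U)={1,2,4,5,6} D(W)={1,2,3,4,5,6}: V {1,2,3,5,6}->{1,2,3,5}; U {1,2,4,5,6}->{1,2,4,5}; W {1,2,3,4,5,6}->{2,3,4,5,6}
So after constraint 2: D(U) = {1,2,4,5}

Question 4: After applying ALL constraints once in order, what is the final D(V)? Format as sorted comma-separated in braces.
Constraint 1 (U != V) on D(U)={1,2,4,5,6} D(V)={1,2,3,5,6}: no change
Constraint 2 (V + U = W) on D(V)={1,2,3,5,6} D(U)={1,2,4,5,6} D(W)={1,2,3,4,5,6}: V {1,2,3,5,6}->{1,2,3,5}; U {1,2,4,5,6}->{1,2,4,5}; W {1,2,3,4,5,6}->{2,3,4,5,6}
Constraint 3 (W != U) on D(W)={2,3,4,5,6} D(U)={1,2,4,5}: no change
So after all 3 constraints: D(V) = {1,2,3,5}

Answer: {1,2,3,5}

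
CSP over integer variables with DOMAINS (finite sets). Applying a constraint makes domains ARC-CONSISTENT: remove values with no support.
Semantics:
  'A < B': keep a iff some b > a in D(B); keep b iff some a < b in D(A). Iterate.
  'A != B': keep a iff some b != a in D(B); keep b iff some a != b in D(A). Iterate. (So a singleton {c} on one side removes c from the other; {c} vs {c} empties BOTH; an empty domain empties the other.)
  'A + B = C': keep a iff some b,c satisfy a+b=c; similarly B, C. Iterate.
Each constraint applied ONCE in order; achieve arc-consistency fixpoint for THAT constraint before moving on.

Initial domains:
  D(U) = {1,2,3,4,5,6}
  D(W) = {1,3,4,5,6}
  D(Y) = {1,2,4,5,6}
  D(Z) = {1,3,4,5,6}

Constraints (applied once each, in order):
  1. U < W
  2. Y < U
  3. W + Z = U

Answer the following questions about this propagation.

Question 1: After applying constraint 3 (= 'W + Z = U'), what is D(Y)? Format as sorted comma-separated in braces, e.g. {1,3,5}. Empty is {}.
Answer: {1,2,4}

Derivation:
Constraint 1 (U < W) on D(U)={1,2,3,4,5,6} D(W)={1,3,4,5,6}: U {1,2,3,4,5,6}->{1,2,3,4,5}; W {1,3,4,5,6}->{3,4,5,6}
Constraint 2 (Y < U) on D(Y)={1,2,4,5,6} D(U)={1,2,3,4,5}: Y {1,2,4,5,6}->{1,2,4}; U {1,2,3,4,5}->{2,3,4,5}
Constraint 3 (W + Z = U) on D(W)={3,4,5,6} D(Z)={1,3,4,5,6} D(U)={2,3,4,5}: W {3,4,5,6}->{3,4}; Z {1,3,4,5,6}->{1}; U {2,3,4,5}->{4,5}
So after constraint 3: D(Y) = {1,2,4}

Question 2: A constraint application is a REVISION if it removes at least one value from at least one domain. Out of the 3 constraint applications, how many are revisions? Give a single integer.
Answer: 3

Derivation:
Constraint 1 (U < W) on D(U)={1,2,3,4,5,6} D(W)={1,3,4,5,6}: U {1,2,3,4,5,6}->{1,2,3,4,5}; W {1,3,4,5,6}->{3,4,5,6} => REVISION
Constraint 2 (Y < U) on D(Y)={1,2,4,5,6} D(U)={1,2,3,4,5}: Y {1,2,4,5,6}->{1,2,4}; U {1,2,3,4,5}->{2,3,4,5} => REVISION
Constraint 3 (W + Z = U) on D(W)={3,4,5,6} D(Z)={1,3,4,5,6} D(U)={2,3,4,5}: W {3,4,5,6}->{3,4}; Z {1,3,4,5,6}->{1}; U {2,3,4,5}->{4,5} => REVISION
Total revisions = 3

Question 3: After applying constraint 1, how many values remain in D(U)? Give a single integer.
Answer: 5

Derivation:
Constraint 1 (U < W) on D(U)={1,2,3,4,5,6} D(W)={1,3,4,5,6}: U {1,2,3,4,5,6}->{1,2,3,4,5}; W {1,3,4,5,6}->{3,4,5,6}
So after constraint 1: D(U)={1,2,3,4,5}, size = 5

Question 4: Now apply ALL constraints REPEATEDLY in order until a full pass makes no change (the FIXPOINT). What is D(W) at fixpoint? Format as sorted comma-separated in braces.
pass 0 (initial): D(W)={1,3,4,5,6}
pass 1: U {1,2,3,4,5,6}->{4,5}; W {1,3,4,5,6}->{3,4}; Y {1,2,4,5,6}->{1,2,4}; Z {1,3,4,5,6}->{1}
pass 2: U {4,5}->{}; W {3,4}->{}; Y {1,2,4}->{}; Z {1}->{}
pass 3: no change
Fixpoint after 3 passes: D(W) = {}

Answer: {}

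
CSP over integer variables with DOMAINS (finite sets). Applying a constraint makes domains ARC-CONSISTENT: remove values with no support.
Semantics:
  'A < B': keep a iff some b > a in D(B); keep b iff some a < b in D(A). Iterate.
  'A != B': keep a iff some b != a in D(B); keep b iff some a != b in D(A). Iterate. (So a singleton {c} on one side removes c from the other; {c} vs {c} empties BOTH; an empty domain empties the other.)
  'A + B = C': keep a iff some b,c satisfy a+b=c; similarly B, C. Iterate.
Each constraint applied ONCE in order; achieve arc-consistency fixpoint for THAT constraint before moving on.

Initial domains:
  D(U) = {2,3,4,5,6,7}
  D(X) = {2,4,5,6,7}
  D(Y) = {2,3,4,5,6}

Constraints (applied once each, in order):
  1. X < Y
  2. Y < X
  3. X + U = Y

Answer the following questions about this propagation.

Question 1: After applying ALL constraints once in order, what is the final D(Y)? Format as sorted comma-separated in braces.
Answer: {}

Derivation:
Constraint 1 (X < Y) on D(X)={2,4,5,6,7} D(Y)={2,3,4,5,6}: X {2,4,5,6,7}->{2,4,5}; Y {2,3,4,5,6}->{3,4,5,6}
Constraint 2 (Y < X) on D(Y)={3,4,5,6} D(X)={2,4,5}: Y {3,4,5,6}->{3,4}; X {2,4,5}->{4,5}
Constraint 3 (X + U = Y) on D(X)={4,5} D(U)={2,3,4,5,6,7} D(Y)={3,4}: X {4,5}->{}; U {2,3,4,5,6,7}->{}; Y {3,4}->{}
So after all 3 constraints: D(Y) = {}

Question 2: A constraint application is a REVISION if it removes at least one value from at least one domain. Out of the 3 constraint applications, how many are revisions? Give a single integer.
Answer: 3

Derivation:
Constraint 1 (X < Y) on D(X)={2,4,5,6,7} D(Y)={2,3,4,5,6}: X {2,4,5,6,7}->{2,4,5}; Y {2,3,4,5,6}->{3,4,5,6} => REVISION
Constraint 2 (Y < X) on D(Y)={3,4,5,6} D(X)={2,4,5}: Y {3,4,5,6}->{3,4}; X {2,4,5}->{4,5} => REVISION
Constraint 3 (X + U = Y) on D(X)={4,5} D(U)={2,3,4,5,6,7} D(Y)={3,4}: X {4,5}->{}; U {2,3,4,5,6,7}->{}; Y {3,4}->{} => REVISION
Total revisions = 3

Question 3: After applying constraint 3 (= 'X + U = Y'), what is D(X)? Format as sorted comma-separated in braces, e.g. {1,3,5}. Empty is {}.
Constraint 1 (X < Y) on D(X)={2,4,5,6,7} D(Y)={2,3,4,5,6}: X {2,4,5,6,7}->{2,4,5}; Y {2,3,4,5,6}->{3,4,5,6}
Constraint 2 (Y < X) on D(Y)={3,4,5,6} D(X)={2,4,5}: Y {3,4,5,6}->{3,4}; X {2,4,5}->{4,5}
Constraint 3 (X + U = Y) on D(X)={4,5} D(U)={2,3,4,5,6,7} D(Y)={3,4}: X {4,5}->{}; U {2,3,4,5,6,7}->{}; Y {3,4}->{}
So after constraint 3: D(X) = {}

Answer: {}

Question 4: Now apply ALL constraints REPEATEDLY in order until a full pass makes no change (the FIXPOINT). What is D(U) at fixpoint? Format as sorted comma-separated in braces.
pass 0 (initial): D(U)={2,3,4,5,6,7}
pass 1: U {2,3,4,5,6,7}->{}; X {2,4,5,6,7}->{}; Y {2,3,4,5,6}->{}
pass 2: no change
Fixpoint after 2 passes: D(U) = {}

Answer: {}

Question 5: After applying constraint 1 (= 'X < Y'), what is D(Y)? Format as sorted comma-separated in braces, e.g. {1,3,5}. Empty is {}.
Answer: {3,4,5,6}

Derivation:
Constraint 1 (X < Y) on D(X)={2,4,5,6,7} D(Y)={2,3,4,5,6}: X {2,4,5,6,7}->{2,4,5}; Y {2,3,4,5,6}->{3,4,5,6}
So after constraint 1: D(Y) = {3,4,5,6}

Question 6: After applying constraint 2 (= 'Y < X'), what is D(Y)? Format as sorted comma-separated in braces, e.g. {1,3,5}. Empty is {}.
Answer: {3,4}

Derivation:
Constraint 1 (X < Y) on D(X)={2,4,5,6,7} D(Y)={2,3,4,5,6}: X {2,4,5,6,7}->{2,4,5}; Y {2,3,4,5,6}->{3,4,5,6}
Constraint 2 (Y < X) on D(Y)={3,4,5,6} D(X)={2,4,5}: Y {3,4,5,6}->{3,4}; X {2,4,5}->{4,5}
So after constraint 2: D(Y) = {3,4}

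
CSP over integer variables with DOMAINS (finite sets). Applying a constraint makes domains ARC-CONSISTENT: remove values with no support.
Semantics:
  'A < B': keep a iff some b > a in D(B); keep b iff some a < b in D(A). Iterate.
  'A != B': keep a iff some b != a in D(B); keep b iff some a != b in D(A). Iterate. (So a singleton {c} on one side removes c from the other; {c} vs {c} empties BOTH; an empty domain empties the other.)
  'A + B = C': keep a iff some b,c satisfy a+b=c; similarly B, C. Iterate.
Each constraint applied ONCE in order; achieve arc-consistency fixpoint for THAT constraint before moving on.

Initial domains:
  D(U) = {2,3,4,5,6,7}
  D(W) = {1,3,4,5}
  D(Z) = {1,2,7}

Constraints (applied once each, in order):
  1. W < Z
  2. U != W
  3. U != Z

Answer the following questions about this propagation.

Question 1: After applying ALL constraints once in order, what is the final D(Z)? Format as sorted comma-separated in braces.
Constraint 1 (W < Z) on D(W)={1,3,4,5} D(Z)={1,2,7}: Z {1,2,7}->{2,7}
Constraint 2 (U != W) on D(U)={2,3,4,5,6,7} D(W)={1,3,4,5}: no change
Constraint 3 (U != Z) on D(U)={2,3,4,5,6,7} D(Z)={2,7}: no change
So after all 3 constraints: D(Z) = {2,7}

Answer: {2,7}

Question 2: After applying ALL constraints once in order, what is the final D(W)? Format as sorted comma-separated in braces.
Answer: {1,3,4,5}

Derivation:
Constraint 1 (W < Z) on D(W)={1,3,4,5} D(Z)={1,2,7}: Z {1,2,7}->{2,7}
Constraint 2 (U != W) on D(U)={2,3,4,5,6,7} D(W)={1,3,4,5}: no change
Constraint 3 (U != Z) on D(U)={2,3,4,5,6,7} D(Z)={2,7}: no change
So after all 3 constraints: D(W) = {1,3,4,5}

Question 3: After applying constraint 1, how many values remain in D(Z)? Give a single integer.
Constraint 1 (W < Z) on D(W)={1,3,4,5} D(Z)={1,2,7}: Z {1,2,7}->{2,7}
So after constraint 1: D(Z)={2,7}, size = 2

Answer: 2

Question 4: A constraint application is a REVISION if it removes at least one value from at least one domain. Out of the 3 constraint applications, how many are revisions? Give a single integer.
Constraint 1 (W < Z) on D(W)={1,3,4,5} D(Z)={1,2,7}: Z {1,2,7}->{2,7} => REVISION
Constraint 2 (U != W) on D(U)={2,3,4,5,6,7} D(W)={1,3,4,5}: no change => not a revision
Constraint 3 (U != Z) on D(U)={2,3,4,5,6,7} D(Z)={2,7}: no change => not a revision
Total revisions = 1

Answer: 1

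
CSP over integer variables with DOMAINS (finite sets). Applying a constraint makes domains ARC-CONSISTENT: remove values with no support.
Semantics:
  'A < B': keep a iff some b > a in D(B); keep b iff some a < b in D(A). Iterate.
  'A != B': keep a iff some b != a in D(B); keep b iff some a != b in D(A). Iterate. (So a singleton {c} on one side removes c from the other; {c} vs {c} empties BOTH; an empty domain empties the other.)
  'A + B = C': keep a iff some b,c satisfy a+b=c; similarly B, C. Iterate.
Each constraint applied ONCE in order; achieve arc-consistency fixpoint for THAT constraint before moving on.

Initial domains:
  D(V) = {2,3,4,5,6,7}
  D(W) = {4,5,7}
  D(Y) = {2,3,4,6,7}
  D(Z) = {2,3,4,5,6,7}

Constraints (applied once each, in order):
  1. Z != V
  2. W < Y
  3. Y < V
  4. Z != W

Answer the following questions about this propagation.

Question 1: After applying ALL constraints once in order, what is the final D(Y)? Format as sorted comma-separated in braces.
Answer: {6}

Derivation:
Constraint 1 (Z != V) on D(Z)={2,3,4,5,6,7} D(V)={2,3,4,5,6,7}: no change
Constraint 2 (W < Y) on D(W)={4,5,7} D(Y)={2,3,4,6,7}: W {4,5,7}->{4,5}; Y {2,3,4,6,7}->{6,7}
Constraint 3 (Y < V) on D(Y)={6,7} D(V)={2,3,4,5,6,7}: Y {6,7}->{6}; V {2,3,4,5,6,7}->{7}
Constraint 4 (Z != W) on D(Z)={2,3,4,5,6,7} D(W)={4,5}: no change
So after all 4 constraints: D(Y) = {6}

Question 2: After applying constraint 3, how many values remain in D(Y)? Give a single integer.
Answer: 1

Derivation:
Constraint 1 (Z != V) on D(Z)={2,3,4,5,6,7} D(V)={2,3,4,5,6,7}: no change
Constraint 2 (W < Y) on D(W)={4,5,7} D(Y)={2,3,4,6,7}: W {4,5,7}->{4,5}; Y {2,3,4,6,7}->{6,7}
Constraint 3 (Y < V) on D(Y)={6,7} D(V)={2,3,4,5,6,7}: Y {6,7}->{6}; V {2,3,4,5,6,7}->{7}
So after constraint 3: D(Y)={6}, size = 1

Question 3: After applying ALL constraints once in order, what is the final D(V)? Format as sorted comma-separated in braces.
Answer: {7}

Derivation:
Constraint 1 (Z != V) on D(Z)={2,3,4,5,6,7} D(V)={2,3,4,5,6,7}: no change
Constraint 2 (W < Y) on D(W)={4,5,7} D(Y)={2,3,4,6,7}: W {4,5,7}->{4,5}; Y {2,3,4,6,7}->{6,7}
Constraint 3 (Y < V) on D(Y)={6,7} D(V)={2,3,4,5,6,7}: Y {6,7}->{6}; V {2,3,4,5,6,7}->{7}
Constraint 4 (Z != W) on D(Z)={2,3,4,5,6,7} D(W)={4,5}: no change
So after all 4 constraints: D(V) = {7}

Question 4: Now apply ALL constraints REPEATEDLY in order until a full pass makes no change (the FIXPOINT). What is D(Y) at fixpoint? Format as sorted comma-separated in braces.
pass 0 (initial): D(Y)={2,3,4,6,7}
pass 1: V {2,3,4,5,6,7}->{7}; W {4,5,7}->{4,5}; Y {2,3,4,6,7}->{6}
pass 2: Z {2,3,4,5,6,7}->{2,3,4,5,6}
pass 3: no change
Fixpoint after 3 passes: D(Y) = {6}

Answer: {6}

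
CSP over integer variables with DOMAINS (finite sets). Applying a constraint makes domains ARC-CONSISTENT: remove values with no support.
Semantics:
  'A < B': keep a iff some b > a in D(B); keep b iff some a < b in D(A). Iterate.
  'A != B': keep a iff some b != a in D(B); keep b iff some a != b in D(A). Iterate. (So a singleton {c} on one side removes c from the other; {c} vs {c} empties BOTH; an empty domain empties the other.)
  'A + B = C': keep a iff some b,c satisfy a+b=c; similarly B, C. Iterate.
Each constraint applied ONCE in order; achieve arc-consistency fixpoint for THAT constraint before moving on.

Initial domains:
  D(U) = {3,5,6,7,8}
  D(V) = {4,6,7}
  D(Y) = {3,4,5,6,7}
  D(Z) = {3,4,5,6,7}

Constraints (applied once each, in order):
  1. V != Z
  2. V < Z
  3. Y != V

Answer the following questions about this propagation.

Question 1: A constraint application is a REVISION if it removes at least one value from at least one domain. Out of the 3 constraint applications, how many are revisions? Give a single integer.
Constraint 1 (V != Z) on D(V)={4,6,7} D(Z)={3,4,5,6,7}: no change => not a revision
Constraint 2 (V < Z) on D(V)={4,6,7} D(Z)={3,4,5,6,7}: V {4,6,7}->{4,6}; Z {3,4,5,6,7}->{5,6,7} => REVISION
Constraint 3 (Y != V) on D(Y)={3,4,5,6,7} D(V)={4,6}: no change => not a revision
Total revisions = 1

Answer: 1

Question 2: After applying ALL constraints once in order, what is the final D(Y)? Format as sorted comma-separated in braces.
Answer: {3,4,5,6,7}

Derivation:
Constraint 1 (V != Z) on D(V)={4,6,7} D(Z)={3,4,5,6,7}: no change
Constraint 2 (V < Z) on D(V)={4,6,7} D(Z)={3,4,5,6,7}: V {4,6,7}->{4,6}; Z {3,4,5,6,7}->{5,6,7}
Constraint 3 (Y != V) on D(Y)={3,4,5,6,7} D(V)={4,6}: no change
So after all 3 constraints: D(Y) = {3,4,5,6,7}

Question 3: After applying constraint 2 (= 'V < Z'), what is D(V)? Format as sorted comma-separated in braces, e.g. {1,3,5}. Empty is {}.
Constraint 1 (V != Z) on D(V)={4,6,7} D(Z)={3,4,5,6,7}: no change
Constraint 2 (V < Z) on D(V)={4,6,7} D(Z)={3,4,5,6,7}: V {4,6,7}->{4,6}; Z {3,4,5,6,7}->{5,6,7}
So after constraint 2: D(V) = {4,6}

Answer: {4,6}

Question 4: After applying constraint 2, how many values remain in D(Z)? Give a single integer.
Answer: 3

Derivation:
Constraint 1 (V != Z) on D(V)={4,6,7} D(Z)={3,4,5,6,7}: no change
Constraint 2 (V < Z) on D(V)={4,6,7} D(Z)={3,4,5,6,7}: V {4,6,7}->{4,6}; Z {3,4,5,6,7}->{5,6,7}
So after constraint 2: D(Z)={5,6,7}, size = 3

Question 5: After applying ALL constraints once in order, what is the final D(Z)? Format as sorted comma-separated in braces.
Constraint 1 (V != Z) on D(V)={4,6,7} D(Z)={3,4,5,6,7}: no change
Constraint 2 (V < Z) on D(V)={4,6,7} D(Z)={3,4,5,6,7}: V {4,6,7}->{4,6}; Z {3,4,5,6,7}->{5,6,7}
Constraint 3 (Y != V) on D(Y)={3,4,5,6,7} D(V)={4,6}: no change
So after all 3 constraints: D(Z) = {5,6,7}

Answer: {5,6,7}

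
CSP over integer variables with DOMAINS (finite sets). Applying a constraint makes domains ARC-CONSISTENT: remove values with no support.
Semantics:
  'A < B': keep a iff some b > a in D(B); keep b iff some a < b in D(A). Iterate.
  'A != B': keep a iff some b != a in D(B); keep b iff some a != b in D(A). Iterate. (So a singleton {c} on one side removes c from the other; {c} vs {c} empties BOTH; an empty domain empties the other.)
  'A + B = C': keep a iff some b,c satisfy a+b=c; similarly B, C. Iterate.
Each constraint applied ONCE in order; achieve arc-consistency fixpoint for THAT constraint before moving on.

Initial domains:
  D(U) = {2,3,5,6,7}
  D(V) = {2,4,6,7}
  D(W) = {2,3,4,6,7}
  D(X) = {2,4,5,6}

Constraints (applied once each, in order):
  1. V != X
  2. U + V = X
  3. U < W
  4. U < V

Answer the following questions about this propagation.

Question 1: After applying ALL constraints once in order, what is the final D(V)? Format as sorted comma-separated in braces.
Constraint 1 (V != X) on D(V)={2,4,6,7} D(X)={2,4,5,6}: no change
Constraint 2 (U + V = X) on D(U)={2,3,5,6,7} D(V)={2,4,6,7} D(X)={2,4,5,6}: U {2,3,5,6,7}->{2,3}; V {2,4,6,7}->{2,4}; X {2,4,5,6}->{4,5,6}
Constraint 3 (U < W) on D(U)={2,3} D(W)={2,3,4,6,7}: W {2,3,4,6,7}->{3,4,6,7}
Constraint 4 (U < V) on D(U)={2,3} D(V)={2,4}: V {2,4}->{4}
So after all 4 constraints: D(V) = {4}

Answer: {4}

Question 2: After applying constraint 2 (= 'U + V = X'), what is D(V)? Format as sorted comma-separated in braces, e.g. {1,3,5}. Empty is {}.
Constraint 1 (V != X) on D(V)={2,4,6,7} D(X)={2,4,5,6}: no change
Constraint 2 (U + V = X) on D(U)={2,3,5,6,7} D(V)={2,4,6,7} D(X)={2,4,5,6}: U {2,3,5,6,7}->{2,3}; V {2,4,6,7}->{2,4}; X {2,4,5,6}->{4,5,6}
So after constraint 2: D(V) = {2,4}

Answer: {2,4}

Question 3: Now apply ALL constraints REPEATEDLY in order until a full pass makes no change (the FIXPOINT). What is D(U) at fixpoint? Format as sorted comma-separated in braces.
Answer: {2}

Derivation:
pass 0 (initial): D(U)={2,3,5,6,7}
pass 1: U {2,3,5,6,7}->{2,3}; V {2,4,6,7}->{4}; W {2,3,4,6,7}->{3,4,6,7}; X {2,4,5,6}->{4,5,6}
pass 2: U {2,3}->{2}; X {4,5,6}->{6}
pass 3: no change
Fixpoint after 3 passes: D(U) = {2}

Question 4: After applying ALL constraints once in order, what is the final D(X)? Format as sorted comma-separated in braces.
Answer: {4,5,6}

Derivation:
Constraint 1 (V != X) on D(V)={2,4,6,7} D(X)={2,4,5,6}: no change
Constraint 2 (U + V = X) on D(U)={2,3,5,6,7} D(V)={2,4,6,7} D(X)={2,4,5,6}: U {2,3,5,6,7}->{2,3}; V {2,4,6,7}->{2,4}; X {2,4,5,6}->{4,5,6}
Constraint 3 (U < W) on D(U)={2,3} D(W)={2,3,4,6,7}: W {2,3,4,6,7}->{3,4,6,7}
Constraint 4 (U < V) on D(U)={2,3} D(V)={2,4}: V {2,4}->{4}
So after all 4 constraints: D(X) = {4,5,6}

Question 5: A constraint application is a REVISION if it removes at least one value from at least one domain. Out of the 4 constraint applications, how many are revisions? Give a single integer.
Answer: 3

Derivation:
Constraint 1 (V != X) on D(V)={2,4,6,7} D(X)={2,4,5,6}: no change => not a revision
Constraint 2 (U + V = X) on D(U)={2,3,5,6,7} D(V)={2,4,6,7} D(X)={2,4,5,6}: U {2,3,5,6,7}->{2,3}; V {2,4,6,7}->{2,4}; X {2,4,5,6}->{4,5,6} => REVISION
Constraint 3 (U < W) on D(U)={2,3} D(W)={2,3,4,6,7}: W {2,3,4,6,7}->{3,4,6,7} => REVISION
Constraint 4 (U < V) on D(U)={2,3} D(V)={2,4}: V {2,4}->{4} => REVISION
Total revisions = 3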